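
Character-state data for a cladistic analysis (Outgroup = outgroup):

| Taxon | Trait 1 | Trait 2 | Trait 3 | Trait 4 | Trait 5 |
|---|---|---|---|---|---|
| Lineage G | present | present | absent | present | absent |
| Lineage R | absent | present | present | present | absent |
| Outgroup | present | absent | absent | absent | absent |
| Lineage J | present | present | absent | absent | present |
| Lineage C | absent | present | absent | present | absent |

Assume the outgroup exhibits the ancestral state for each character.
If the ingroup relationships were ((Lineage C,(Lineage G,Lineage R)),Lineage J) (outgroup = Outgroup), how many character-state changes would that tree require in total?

6

Map each character onto ((Lineage C,(Lineage G,Lineage R)),Lineage J) (rooted by Outgroup) and count the minimum state changes it requires (Fitch parsimony):
Trait 1: 2; Trait 2: 1; Trait 3: 1; Trait 4: 1; Trait 5: 1.
Total tree length = 6.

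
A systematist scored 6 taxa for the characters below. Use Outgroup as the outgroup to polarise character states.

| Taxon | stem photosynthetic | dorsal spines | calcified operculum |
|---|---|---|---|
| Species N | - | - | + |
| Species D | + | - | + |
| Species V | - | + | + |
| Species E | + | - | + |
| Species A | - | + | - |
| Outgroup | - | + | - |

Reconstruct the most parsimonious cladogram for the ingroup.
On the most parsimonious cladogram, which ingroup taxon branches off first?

Species A

Character polarity is set by the outgroup: the derived state is whichever differs from the outgroup's state, so for dorsal spines the derived state is '-', and for the remaining characters it is '+'.
stem photosynthetic (derived state '+') is shared by Species D and Species E — a synapomorphy uniting that clade.
dorsal spines: derived state '-' in Species D, Species E, and Species N only — synapomorphy for {Species D, Species E, Species N}.
calcified operculum (derived state '+') is shared by Species D, Species E, Species N, and Species V — a synapomorphy uniting that clade.
Most parsimonious ingroup topology: (Species A,(((Species D,Species E),Species N),Species V)).
Species A is sister to the clade containing all other ingroup taxa, so it is the earliest-diverging (most basal) ingroup lineage.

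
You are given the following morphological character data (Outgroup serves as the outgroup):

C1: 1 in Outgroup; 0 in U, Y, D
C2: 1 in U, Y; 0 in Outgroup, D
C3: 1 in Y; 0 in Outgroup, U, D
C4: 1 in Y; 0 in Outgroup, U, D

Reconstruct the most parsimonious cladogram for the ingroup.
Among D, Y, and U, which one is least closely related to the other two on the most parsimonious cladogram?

Character polarity is set by the outgroup: the derived state is whichever differs from the outgroup's state, so for C1 the derived state is '0', and for the remaining characters it is '1'.
All ingroup taxa share the derived state '0' for C1; it defines the ingroup but does not resolve relationships within it.
C2 (derived state '1') is shared by U and Y — a synapomorphy uniting that clade.
C3 (derived state '1') is unique to Y (autapomorphy; uninformative for grouping).
C4 (derived state '1') is unique to Y (autapomorphy; uninformative for grouping).
Most parsimonious ingroup topology: ((U,Y),D).
Y and U share a more recent common ancestor with each other than either does with D, so D is the least closely related of the three.

D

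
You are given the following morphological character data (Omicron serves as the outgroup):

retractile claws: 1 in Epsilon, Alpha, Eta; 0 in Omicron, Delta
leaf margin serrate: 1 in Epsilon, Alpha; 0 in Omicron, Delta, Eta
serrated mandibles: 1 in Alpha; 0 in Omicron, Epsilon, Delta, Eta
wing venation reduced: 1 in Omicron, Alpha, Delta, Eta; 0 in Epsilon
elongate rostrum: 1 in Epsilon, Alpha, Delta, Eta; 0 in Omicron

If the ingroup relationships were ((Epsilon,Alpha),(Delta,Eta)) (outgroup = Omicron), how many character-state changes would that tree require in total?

6

Map each character onto ((Epsilon,Alpha),(Delta,Eta)) (rooted by Omicron) and count the minimum state changes it requires (Fitch parsimony):
retractile claws: 2; leaf margin serrate: 1; serrated mandibles: 1; wing venation reduced: 1; elongate rostrum: 1.
Total tree length = 6.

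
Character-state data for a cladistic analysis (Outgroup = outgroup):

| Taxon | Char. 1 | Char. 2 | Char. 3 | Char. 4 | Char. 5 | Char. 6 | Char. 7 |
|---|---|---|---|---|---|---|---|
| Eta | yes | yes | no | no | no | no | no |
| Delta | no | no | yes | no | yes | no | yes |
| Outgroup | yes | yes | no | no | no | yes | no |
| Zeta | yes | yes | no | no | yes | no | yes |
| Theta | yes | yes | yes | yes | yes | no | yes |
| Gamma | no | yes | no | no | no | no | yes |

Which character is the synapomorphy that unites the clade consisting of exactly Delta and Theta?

Character polarity is set by the outgroup: the derived state is whichever differs from the outgroup's state, so for Char. 1, Char. 2, Char. 6 the derived state is 'no', and for the remaining characters it is 'yes'.
Char. 1 groups Delta and Gamma, which is incompatible with the clades supported by the remaining characters; treating it as convergent (homoplasy) costs fewer steps than any alternative tree.
Char. 2 (derived state 'no') is unique to Delta (autapomorphy; uninformative for grouping).
Char. 3 (derived state 'yes') is shared by Delta and Theta — a synapomorphy uniting that clade.
Char. 4 (derived state 'yes') is unique to Theta (autapomorphy; uninformative for grouping).
Only Delta, Theta, and Zeta show the derived state 'yes' for Char. 5, supporting them as a clade.
All ingroup taxa share the derived state 'no' for Char. 6; it defines the ingroup but does not resolve relationships within it.
Only Delta, Gamma, Theta, and Zeta show the derived state 'yes' for Char. 7, supporting them as a clade.
Most parsimonious ingroup topology: ((((Theta,Delta),Zeta),Gamma),Eta).
The clade {Delta, Theta} is supported by Char. 3: its derived state 'yes' occurs in exactly those taxa and in no other taxon (including the outgroup).

Char. 3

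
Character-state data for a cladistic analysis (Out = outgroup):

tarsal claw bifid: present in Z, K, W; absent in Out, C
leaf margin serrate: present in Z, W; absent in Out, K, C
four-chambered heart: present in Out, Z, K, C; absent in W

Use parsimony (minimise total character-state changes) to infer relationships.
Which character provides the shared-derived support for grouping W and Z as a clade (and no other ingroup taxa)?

Character polarity is set by the outgroup: the derived state is whichever differs from the outgroup's state, so for four-chambered heart the derived state is 'absent', and for the remaining characters it is 'present'.
tarsal claw bifid: derived state 'present' in K, W, and Z only — synapomorphy for {K, W, Z}.
Only W and Z show the derived state 'present' for leaf margin serrate, supporting them as a clade.
four-chambered heart (derived state 'absent') is unique to W (autapomorphy; uninformative for grouping).
Most parsimonious ingroup topology: (((Z,W),K),C).
The clade {W, Z} is supported by leaf margin serrate: its derived state 'present' occurs in exactly those taxa and in no other taxon (including the outgroup).

leaf margin serrate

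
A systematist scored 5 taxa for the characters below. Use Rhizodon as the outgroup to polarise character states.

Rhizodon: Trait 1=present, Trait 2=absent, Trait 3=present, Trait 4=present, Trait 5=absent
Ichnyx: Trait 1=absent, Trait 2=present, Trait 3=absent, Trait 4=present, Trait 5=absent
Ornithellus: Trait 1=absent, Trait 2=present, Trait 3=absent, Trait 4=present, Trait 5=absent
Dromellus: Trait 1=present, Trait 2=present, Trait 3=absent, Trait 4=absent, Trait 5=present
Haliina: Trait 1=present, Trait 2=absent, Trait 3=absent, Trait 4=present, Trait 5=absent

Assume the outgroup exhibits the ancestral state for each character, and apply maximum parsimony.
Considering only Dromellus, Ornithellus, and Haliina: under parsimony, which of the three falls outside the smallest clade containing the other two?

Haliina

Character polarity is set by the outgroup: the derived state is whichever differs from the outgroup's state, so for Trait 1, Trait 3, Trait 4 the derived state is 'absent', and for the remaining characters it is 'present'.
Trait 1: derived state 'absent' in Ichnyx and Ornithellus only — synapomorphy for {Ichnyx, Ornithellus}.
Only Dromellus, Ichnyx, and Ornithellus show the derived state 'present' for Trait 2, supporting them as a clade.
Trait 3 (derived state 'absent') is shared by all ingroup taxa — unites the whole ingroup.
Trait 4 (derived state 'absent') is unique to Dromellus (autapomorphy; uninformative for grouping).
Trait 5 (derived state 'present') is unique to Dromellus (autapomorphy; uninformative for grouping).
Most parsimonious ingroup topology: (((Ichnyx,Ornithellus),Dromellus),Haliina).
Dromellus and Ornithellus share a more recent common ancestor with each other than either does with Haliina, so Haliina is the least closely related of the three.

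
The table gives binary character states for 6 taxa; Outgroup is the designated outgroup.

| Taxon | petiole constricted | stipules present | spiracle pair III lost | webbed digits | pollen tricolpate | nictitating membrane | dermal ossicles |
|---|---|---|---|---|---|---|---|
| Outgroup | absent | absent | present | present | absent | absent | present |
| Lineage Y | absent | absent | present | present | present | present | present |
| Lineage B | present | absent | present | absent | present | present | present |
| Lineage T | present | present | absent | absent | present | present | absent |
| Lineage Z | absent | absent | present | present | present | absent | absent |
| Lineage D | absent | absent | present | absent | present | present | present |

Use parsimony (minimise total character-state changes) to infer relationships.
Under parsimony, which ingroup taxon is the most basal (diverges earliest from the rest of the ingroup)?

Character polarity is set by the outgroup: the derived state is whichever differs from the outgroup's state, so for spiracle pair III lost, webbed digits, dermal ossicles the derived state is 'absent', and for the remaining characters it is 'present'.
Only Lineage B and Lineage T show the derived state 'present' for petiole constricted, supporting them as a clade.
stipules present: derived state 'present' in Lineage T only — an autapomorphy, so it tells us nothing about relationships among taxa.
spiracle pair III lost (derived state 'absent') is unique to Lineage T (autapomorphy; uninformative for grouping).
Only Lineage B, Lineage D, and Lineage T show the derived state 'absent' for webbed digits, supporting them as a clade.
pollen tricolpate (derived state 'present') is shared by all ingroup taxa — unites the whole ingroup.
nictitating membrane: derived state 'present' in Lineage B, Lineage D, Lineage T, and Lineage Y only — synapomorphy for {Lineage B, Lineage D, Lineage T, Lineage Y}.
dermal ossicles groups Lineage T and Lineage Z, which is incompatible with the clades supported by the remaining characters; treating it as convergent (homoplasy) costs fewer steps than any alternative tree.
Most parsimonious ingroup topology: ((((Lineage B,Lineage T),Lineage D),Lineage Y),Lineage Z).
Lineage Z is sister to the clade containing all other ingroup taxa, so it is the earliest-diverging (most basal) ingroup lineage.

Lineage Z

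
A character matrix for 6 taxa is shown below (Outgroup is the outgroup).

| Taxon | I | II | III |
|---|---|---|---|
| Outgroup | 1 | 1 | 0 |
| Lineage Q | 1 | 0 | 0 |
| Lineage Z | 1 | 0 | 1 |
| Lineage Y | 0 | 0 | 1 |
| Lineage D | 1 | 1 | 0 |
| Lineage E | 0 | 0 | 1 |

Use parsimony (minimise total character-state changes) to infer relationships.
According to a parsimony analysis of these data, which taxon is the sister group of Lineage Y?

Character polarity is set by the outgroup: the derived state is whichever differs from the outgroup's state, so for I, II the derived state is '0', and for the remaining characters it is '1'.
Only Lineage E and Lineage Y show the derived state '0' for I, supporting them as a clade.
II: derived state '0' in Lineage E, Lineage Q, Lineage Y, and Lineage Z only — synapomorphy for {Lineage E, Lineage Q, Lineage Y, Lineage Z}.
III (derived state '1') is shared by Lineage E, Lineage Y, and Lineage Z — a synapomorphy uniting that clade.
Most parsimonious ingroup topology: ((Lineage Q,(Lineage Z,(Lineage Y,Lineage E))),Lineage D).
Lineage Y and Lineage E form a cherry on this tree, so they are sister taxa.

Lineage E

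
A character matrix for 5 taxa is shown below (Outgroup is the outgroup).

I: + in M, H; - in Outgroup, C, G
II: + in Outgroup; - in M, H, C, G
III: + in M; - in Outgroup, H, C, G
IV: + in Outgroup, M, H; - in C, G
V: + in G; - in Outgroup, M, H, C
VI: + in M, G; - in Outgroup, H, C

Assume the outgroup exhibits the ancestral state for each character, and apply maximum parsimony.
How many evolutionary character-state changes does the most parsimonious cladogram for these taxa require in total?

7

Character polarity is set by the outgroup: the derived state is whichever differs from the outgroup's state, so for II, IV the derived state is '-', and for the remaining characters it is '+'.
I (derived state '+') is shared by H and M — a synapomorphy uniting that clade.
All ingroup taxa share the derived state '-' for II; it defines the ingroup but does not resolve relationships within it.
III: derived state '+' in M only — an autapomorphy, so it tells us nothing about relationships among taxa.
IV (derived state '-') is shared by C and G — a synapomorphy uniting that clade.
V (derived state '+') is unique to G (autapomorphy; uninformative for grouping).
VI (state '+') occurs in G and M but conflicts with the nesting implied by the other characters — most parsimoniously interpreted as homoplasy.
Most parsimonious ingroup topology: ((M,H),(C,G)).
Changes per character on this tree: I: 1; II: 1; III: 1; IV: 1; V: 1; VI: 2.
Total = 7.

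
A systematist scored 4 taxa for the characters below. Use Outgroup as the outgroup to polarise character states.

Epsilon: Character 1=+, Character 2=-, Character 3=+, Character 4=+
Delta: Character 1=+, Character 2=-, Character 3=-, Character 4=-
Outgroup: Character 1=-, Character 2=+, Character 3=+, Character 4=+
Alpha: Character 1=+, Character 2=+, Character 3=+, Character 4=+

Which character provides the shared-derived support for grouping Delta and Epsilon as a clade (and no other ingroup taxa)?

Character 2

Character polarity is set by the outgroup: the derived state is whichever differs from the outgroup's state, so for Character 2, Character 3, Character 4 the derived state is '-', and for the remaining characters it is '+'.
Character 1 (derived state '+') is shared by all ingroup taxa — unites the whole ingroup.
Character 2 (derived state '-') is shared by Delta and Epsilon — a synapomorphy uniting that clade.
Character 3 (derived state '-') is unique to Delta (autapomorphy; uninformative for grouping).
Character 4 (derived state '-') is unique to Delta (autapomorphy; uninformative for grouping).
Most parsimonious ingroup topology: ((Epsilon,Delta),Alpha).
The clade {Delta, Epsilon} is supported by Character 2: its derived state '-' occurs in exactly those taxa and in no other taxon (including the outgroup).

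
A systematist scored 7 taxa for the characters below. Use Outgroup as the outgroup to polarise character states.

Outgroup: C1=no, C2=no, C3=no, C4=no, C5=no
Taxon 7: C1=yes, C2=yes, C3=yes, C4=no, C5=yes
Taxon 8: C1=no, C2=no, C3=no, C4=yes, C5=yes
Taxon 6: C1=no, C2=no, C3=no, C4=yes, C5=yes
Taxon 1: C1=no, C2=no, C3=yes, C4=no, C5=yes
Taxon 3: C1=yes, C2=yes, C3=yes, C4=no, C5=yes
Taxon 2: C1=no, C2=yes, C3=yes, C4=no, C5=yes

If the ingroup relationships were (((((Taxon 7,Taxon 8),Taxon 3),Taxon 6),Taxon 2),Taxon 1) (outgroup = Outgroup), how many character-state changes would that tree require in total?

11

Map each character onto (((((Taxon 7,Taxon 8),Taxon 3),Taxon 6),Taxon 2),Taxon 1) (rooted by Outgroup) and count the minimum state changes it requires (Fitch parsimony):
C1: 2; C2: 3; C3: 3; C4: 2; C5: 1.
Total tree length = 11.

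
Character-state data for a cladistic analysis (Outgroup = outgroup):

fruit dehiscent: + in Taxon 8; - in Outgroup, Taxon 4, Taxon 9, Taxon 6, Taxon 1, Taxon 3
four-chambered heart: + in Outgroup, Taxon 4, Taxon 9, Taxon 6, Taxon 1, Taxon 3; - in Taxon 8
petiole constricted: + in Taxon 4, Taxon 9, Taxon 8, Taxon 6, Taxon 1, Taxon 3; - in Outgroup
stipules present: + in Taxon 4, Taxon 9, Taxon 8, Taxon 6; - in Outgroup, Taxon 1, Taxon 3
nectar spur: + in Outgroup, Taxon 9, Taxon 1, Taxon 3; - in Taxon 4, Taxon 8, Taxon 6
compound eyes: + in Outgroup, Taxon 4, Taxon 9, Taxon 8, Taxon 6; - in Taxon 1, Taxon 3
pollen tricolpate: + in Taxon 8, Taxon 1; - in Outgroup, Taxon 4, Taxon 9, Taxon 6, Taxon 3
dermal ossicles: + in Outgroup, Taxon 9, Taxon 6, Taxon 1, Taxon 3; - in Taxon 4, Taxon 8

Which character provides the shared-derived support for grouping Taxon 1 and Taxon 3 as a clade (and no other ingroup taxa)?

Character polarity is set by the outgroup: the derived state is whichever differs from the outgroup's state, so for four-chambered heart, nectar spur, compound eyes, dermal ossicles the derived state is '-', and for the remaining characters it is '+'.
fruit dehiscent: derived state '+' in Taxon 8 only — an autapomorphy, so it tells us nothing about relationships among taxa.
four-chambered heart (derived state '-') is unique to Taxon 8 (autapomorphy; uninformative for grouping).
All ingroup taxa share the derived state '+' for petiole constricted; it defines the ingroup but does not resolve relationships within it.
stipules present (derived state '+') is shared by Taxon 4, Taxon 6, Taxon 8, and Taxon 9 — a synapomorphy uniting that clade.
Only Taxon 4, Taxon 6, and Taxon 8 show the derived state '-' for nectar spur, supporting them as a clade.
Only Taxon 1 and Taxon 3 show the derived state '-' for compound eyes, supporting them as a clade.
pollen tricolpate (state '+') occurs in Taxon 1 and Taxon 8 but conflicts with the nesting implied by the other characters — most parsimoniously interpreted as homoplasy.
dermal ossicles (derived state '-') is shared by Taxon 4 and Taxon 8 — a synapomorphy uniting that clade.
Most parsimonious ingroup topology: ((((Taxon 4,Taxon 8),Taxon 6),Taxon 9),(Taxon 1,Taxon 3)).
The clade {Taxon 1, Taxon 3} is supported by compound eyes: its derived state '-' occurs in exactly those taxa and in no other taxon (including the outgroup).

compound eyes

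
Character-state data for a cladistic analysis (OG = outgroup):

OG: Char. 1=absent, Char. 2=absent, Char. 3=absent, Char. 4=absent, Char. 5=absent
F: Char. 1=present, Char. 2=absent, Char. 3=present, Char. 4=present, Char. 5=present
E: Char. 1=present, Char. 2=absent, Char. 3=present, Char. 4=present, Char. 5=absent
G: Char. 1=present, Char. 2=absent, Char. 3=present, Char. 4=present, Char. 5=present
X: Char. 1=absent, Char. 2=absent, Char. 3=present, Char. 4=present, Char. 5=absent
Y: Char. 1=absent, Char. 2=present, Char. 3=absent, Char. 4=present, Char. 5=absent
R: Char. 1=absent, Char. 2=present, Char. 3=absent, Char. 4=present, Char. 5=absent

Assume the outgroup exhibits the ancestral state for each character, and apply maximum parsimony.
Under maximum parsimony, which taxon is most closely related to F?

G

The outgroup has state 'absent' for every character, so 'present' is the derived state throughout.
Only E, F, and G show the derived state 'present' for Char. 1, supporting them as a clade.
Char. 2: derived state 'present' in R and Y only — synapomorphy for {R, Y}.
Char. 3 (derived state 'present') is shared by E, F, G, and X — a synapomorphy uniting that clade.
All ingroup taxa share the derived state 'present' for Char. 4; it defines the ingroup but does not resolve relationships within it.
Only F and G show the derived state 'present' for Char. 5, supporting them as a clade.
Most parsimonious ingroup topology: ((((F,G),E),X),(Y,R)).
F and G form a cherry on this tree, so they are sister taxa.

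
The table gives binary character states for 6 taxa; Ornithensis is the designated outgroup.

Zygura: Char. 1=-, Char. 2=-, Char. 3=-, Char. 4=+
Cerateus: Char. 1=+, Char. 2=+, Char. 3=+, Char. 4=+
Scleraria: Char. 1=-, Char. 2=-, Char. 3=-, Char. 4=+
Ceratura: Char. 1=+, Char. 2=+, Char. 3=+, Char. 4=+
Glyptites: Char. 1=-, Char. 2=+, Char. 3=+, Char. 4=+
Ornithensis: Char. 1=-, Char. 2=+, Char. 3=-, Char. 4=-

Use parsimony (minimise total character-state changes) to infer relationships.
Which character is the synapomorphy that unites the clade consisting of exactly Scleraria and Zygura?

Char. 2

Character polarity is set by the outgroup: the derived state is whichever differs from the outgroup's state, so for Char. 2 the derived state is '-', and for the remaining characters it is '+'.
Char. 1: derived state '+' in Cerateus and Ceratura only — synapomorphy for {Cerateus, Ceratura}.
Char. 2: derived state '-' in Scleraria and Zygura only — synapomorphy for {Scleraria, Zygura}.
Char. 3: derived state '+' in Cerateus, Ceratura, and Glyptites only — synapomorphy for {Cerateus, Ceratura, Glyptites}.
All ingroup taxa share the derived state '+' for Char. 4; it defines the ingroup but does not resolve relationships within it.
Most parsimonious ingroup topology: (((Ceratura,Cerateus),Glyptites),(Zygura,Scleraria)).
The clade {Scleraria, Zygura} is supported by Char. 2: its derived state '-' occurs in exactly those taxa and in no other taxon (including the outgroup).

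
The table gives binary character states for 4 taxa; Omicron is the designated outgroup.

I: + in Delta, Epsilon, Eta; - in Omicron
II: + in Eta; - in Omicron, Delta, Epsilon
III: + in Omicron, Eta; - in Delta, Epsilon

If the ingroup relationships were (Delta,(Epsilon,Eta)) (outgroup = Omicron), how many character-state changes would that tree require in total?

4

Map each character onto (Delta,(Epsilon,Eta)) (rooted by Omicron) and count the minimum state changes it requires (Fitch parsimony):
I: 1; II: 1; III: 2.
Total tree length = 4.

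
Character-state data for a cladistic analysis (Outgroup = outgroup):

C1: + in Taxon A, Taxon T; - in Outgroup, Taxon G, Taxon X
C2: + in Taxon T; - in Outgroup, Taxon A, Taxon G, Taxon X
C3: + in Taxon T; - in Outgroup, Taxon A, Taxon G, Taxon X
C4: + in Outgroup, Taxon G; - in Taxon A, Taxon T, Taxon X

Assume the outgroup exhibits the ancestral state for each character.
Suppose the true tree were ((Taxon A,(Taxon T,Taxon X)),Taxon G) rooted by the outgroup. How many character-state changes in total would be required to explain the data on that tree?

5

Map each character onto ((Taxon A,(Taxon T,Taxon X)),Taxon G) (rooted by Outgroup) and count the minimum state changes it requires (Fitch parsimony):
C1: 2; C2: 1; C3: 1; C4: 1.
Total tree length = 5.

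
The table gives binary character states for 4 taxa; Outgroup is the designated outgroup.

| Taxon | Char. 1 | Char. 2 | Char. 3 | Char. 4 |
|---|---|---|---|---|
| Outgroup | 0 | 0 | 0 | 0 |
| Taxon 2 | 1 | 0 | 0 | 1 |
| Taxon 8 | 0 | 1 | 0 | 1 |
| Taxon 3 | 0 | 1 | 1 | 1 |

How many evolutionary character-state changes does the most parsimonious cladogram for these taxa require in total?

The outgroup has state '0' for every character, so '1' is the derived state throughout.
Char. 1: derived state '1' in Taxon 2 only — an autapomorphy, so it tells us nothing about relationships among taxa.
Only Taxon 3 and Taxon 8 show the derived state '1' for Char. 2, supporting them as a clade.
Char. 3: derived state '1' in Taxon 3 only — an autapomorphy, so it tells us nothing about relationships among taxa.
All ingroup taxa share the derived state '1' for Char. 4; it defines the ingroup but does not resolve relationships within it.
Most parsimonious ingroup topology: (Taxon 2,(Taxon 8,Taxon 3)).
Changes per character on this tree: Char. 1: 1; Char. 2: 1; Char. 3: 1; Char. 4: 1.
Total = 4.

4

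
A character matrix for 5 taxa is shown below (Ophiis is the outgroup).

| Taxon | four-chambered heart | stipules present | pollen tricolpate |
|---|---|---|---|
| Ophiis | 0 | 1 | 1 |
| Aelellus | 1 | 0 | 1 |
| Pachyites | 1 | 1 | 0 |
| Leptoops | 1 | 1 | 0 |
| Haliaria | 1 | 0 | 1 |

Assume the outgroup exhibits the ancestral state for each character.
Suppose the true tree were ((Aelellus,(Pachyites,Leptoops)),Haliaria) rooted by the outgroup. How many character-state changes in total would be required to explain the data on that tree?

Map each character onto ((Aelellus,(Pachyites,Leptoops)),Haliaria) (rooted by Ophiis) and count the minimum state changes it requires (Fitch parsimony):
four-chambered heart: 1; stipules present: 2; pollen tricolpate: 1.
Total tree length = 4.

4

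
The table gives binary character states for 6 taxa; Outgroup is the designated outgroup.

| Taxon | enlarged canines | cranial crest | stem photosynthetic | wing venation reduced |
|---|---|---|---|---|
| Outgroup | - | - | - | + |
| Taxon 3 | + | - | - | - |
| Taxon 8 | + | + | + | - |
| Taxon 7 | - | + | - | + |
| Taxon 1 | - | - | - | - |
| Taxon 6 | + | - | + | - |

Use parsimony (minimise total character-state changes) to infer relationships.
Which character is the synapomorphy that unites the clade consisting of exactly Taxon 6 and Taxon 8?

stem photosynthetic

Character polarity is set by the outgroup: the derived state is whichever differs from the outgroup's state, so for wing venation reduced the derived state is '-', and for the remaining characters it is '+'.
enlarged canines (derived state '+') is shared by Taxon 3, Taxon 6, and Taxon 8 — a synapomorphy uniting that clade.
cranial crest (state '+') occurs in Taxon 7 and Taxon 8 but conflicts with the nesting implied by the other characters — most parsimoniously interpreted as homoplasy.
stem photosynthetic: derived state '+' in Taxon 6 and Taxon 8 only — synapomorphy for {Taxon 6, Taxon 8}.
wing venation reduced: derived state '-' in Taxon 1, Taxon 3, Taxon 6, and Taxon 8 only — synapomorphy for {Taxon 1, Taxon 3, Taxon 6, Taxon 8}.
Most parsimonious ingroup topology: (((Taxon 3,(Taxon 8,Taxon 6)),Taxon 1),Taxon 7).
The clade {Taxon 6, Taxon 8} is supported by stem photosynthetic: its derived state '+' occurs in exactly those taxa and in no other taxon (including the outgroup).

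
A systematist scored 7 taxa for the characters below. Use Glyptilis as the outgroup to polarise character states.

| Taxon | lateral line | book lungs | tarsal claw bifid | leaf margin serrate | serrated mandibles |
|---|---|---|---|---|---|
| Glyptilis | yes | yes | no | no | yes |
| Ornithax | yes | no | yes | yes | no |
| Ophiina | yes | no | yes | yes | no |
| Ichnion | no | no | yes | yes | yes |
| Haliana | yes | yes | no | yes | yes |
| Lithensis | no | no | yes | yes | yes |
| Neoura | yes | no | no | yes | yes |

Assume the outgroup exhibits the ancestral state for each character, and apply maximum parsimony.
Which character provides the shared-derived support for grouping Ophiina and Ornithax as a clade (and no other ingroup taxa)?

Character polarity is set by the outgroup: the derived state is whichever differs from the outgroup's state, so for lateral line, book lungs, serrated mandibles the derived state is 'no', and for the remaining characters it is 'yes'.
Only Ichnion and Lithensis show the derived state 'no' for lateral line, supporting them as a clade.
Only Ichnion, Lithensis, Neoura, Ophiina, and Ornithax show the derived state 'no' for book lungs, supporting them as a clade.
tarsal claw bifid (derived state 'yes') is shared by Ichnion, Lithensis, Ophiina, and Ornithax — a synapomorphy uniting that clade.
leaf margin serrate (derived state 'yes') is shared by all ingroup taxa — unites the whole ingroup.
serrated mandibles: derived state 'no' in Ophiina and Ornithax only — synapomorphy for {Ophiina, Ornithax}.
Most parsimonious ingroup topology: ((((Ornithax,Ophiina),(Ichnion,Lithensis)),Neoura),Haliana).
The clade {Ophiina, Ornithax} is supported by serrated mandibles: its derived state 'no' occurs in exactly those taxa and in no other taxon (including the outgroup).

serrated mandibles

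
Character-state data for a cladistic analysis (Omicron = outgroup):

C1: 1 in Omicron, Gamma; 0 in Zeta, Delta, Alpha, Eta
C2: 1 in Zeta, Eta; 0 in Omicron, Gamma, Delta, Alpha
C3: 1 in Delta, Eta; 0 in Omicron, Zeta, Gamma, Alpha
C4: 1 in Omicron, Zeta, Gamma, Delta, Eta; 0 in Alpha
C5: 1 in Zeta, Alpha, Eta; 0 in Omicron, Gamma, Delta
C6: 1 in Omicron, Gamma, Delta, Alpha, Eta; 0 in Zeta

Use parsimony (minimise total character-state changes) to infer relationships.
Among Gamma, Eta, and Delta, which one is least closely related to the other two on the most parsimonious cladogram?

Character polarity is set by the outgroup: the derived state is whichever differs from the outgroup's state, so for C1, C4, C6 the derived state is '0', and for the remaining characters it is '1'.
C1 (derived state '0') is shared by Alpha, Delta, Eta, and Zeta — a synapomorphy uniting that clade.
C2 (derived state '1') is shared by Eta and Zeta — a synapomorphy uniting that clade.
C3 (state '1') occurs in Delta and Eta but conflicts with the nesting implied by the other characters — most parsimoniously interpreted as homoplasy.
C4: derived state '0' in Alpha only — an autapomorphy, so it tells us nothing about relationships among taxa.
C5 (derived state '1') is shared by Alpha, Eta, and Zeta — a synapomorphy uniting that clade.
C6 (derived state '0') is unique to Zeta (autapomorphy; uninformative for grouping).
Most parsimonious ingroup topology: (Gamma,(Delta,((Eta,Zeta),Alpha))).
Eta and Delta share a more recent common ancestor with each other than either does with Gamma, so Gamma is the least closely related of the three.

Gamma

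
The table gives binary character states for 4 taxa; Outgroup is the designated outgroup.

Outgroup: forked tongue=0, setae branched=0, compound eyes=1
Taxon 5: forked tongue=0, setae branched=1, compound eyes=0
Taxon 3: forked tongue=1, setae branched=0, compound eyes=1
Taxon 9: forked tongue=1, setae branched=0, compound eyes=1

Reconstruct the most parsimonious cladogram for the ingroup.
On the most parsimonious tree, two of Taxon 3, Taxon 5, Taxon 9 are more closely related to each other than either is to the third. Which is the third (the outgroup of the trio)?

Character polarity is set by the outgroup: the derived state is whichever differs from the outgroup's state, so for compound eyes the derived state is '0', and for the remaining characters it is '1'.
Only Taxon 3 and Taxon 9 show the derived state '1' for forked tongue, supporting them as a clade.
setae branched (derived state '1') is unique to Taxon 5 (autapomorphy; uninformative for grouping).
compound eyes: derived state '0' in Taxon 5 only — an autapomorphy, so it tells us nothing about relationships among taxa.
Most parsimonious ingroup topology: (Taxon 5,(Taxon 3,Taxon 9)).
Taxon 3 and Taxon 9 share a more recent common ancestor with each other than either does with Taxon 5, so Taxon 5 is the least closely related of the three.

Taxon 5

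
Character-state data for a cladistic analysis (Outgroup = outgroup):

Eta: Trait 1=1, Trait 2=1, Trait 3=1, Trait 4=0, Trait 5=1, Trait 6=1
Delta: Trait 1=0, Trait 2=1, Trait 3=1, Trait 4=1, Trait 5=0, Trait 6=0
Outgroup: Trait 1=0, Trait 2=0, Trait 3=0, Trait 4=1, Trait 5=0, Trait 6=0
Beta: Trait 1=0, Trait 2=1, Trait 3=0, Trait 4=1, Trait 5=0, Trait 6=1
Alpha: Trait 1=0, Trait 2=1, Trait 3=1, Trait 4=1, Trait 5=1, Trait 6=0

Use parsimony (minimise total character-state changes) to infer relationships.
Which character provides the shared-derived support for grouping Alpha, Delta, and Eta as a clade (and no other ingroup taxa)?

Trait 3

Character polarity is set by the outgroup: the derived state is whichever differs from the outgroup's state, so for Trait 4 the derived state is '0', and for the remaining characters it is '1'.
Trait 1: derived state '1' in Eta only — an autapomorphy, so it tells us nothing about relationships among taxa.
All ingroup taxa share the derived state '1' for Trait 2; it defines the ingroup but does not resolve relationships within it.
Only Alpha, Delta, and Eta show the derived state '1' for Trait 3, supporting them as a clade.
Trait 4: derived state '0' in Eta only — an autapomorphy, so it tells us nothing about relationships among taxa.
Trait 5: derived state '1' in Alpha and Eta only — synapomorphy for {Alpha, Eta}.
Trait 6 groups Beta and Eta, which is incompatible with the clades supported by the remaining characters; treating it as convergent (homoplasy) costs fewer steps than any alternative tree.
Most parsimonious ingroup topology: (Beta,(Delta,(Eta,Alpha))).
The clade {Alpha, Delta, Eta} is supported by Trait 3: its derived state '1' occurs in exactly those taxa and in no other taxon (including the outgroup).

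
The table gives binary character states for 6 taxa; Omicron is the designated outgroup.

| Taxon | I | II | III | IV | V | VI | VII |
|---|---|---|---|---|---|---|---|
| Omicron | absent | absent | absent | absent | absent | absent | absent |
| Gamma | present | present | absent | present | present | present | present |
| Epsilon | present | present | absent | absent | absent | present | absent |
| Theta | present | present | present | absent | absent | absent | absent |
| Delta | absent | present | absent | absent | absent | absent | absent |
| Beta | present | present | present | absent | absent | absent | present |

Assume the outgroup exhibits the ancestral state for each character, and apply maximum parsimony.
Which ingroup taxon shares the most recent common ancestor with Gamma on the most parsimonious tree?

Epsilon

The outgroup has state 'absent' for every character, so 'present' is the derived state throughout.
I: derived state 'present' in Beta, Epsilon, Gamma, and Theta only — synapomorphy for {Beta, Epsilon, Gamma, Theta}.
All ingroup taxa share the derived state 'present' for II; it defines the ingroup but does not resolve relationships within it.
Only Beta and Theta show the derived state 'present' for III, supporting them as a clade.
IV (derived state 'present') is unique to Gamma (autapomorphy; uninformative for grouping).
V: derived state 'present' in Gamma only — an autapomorphy, so it tells us nothing about relationships among taxa.
VI (derived state 'present') is shared by Epsilon and Gamma — a synapomorphy uniting that clade.
VII groups Beta and Gamma, which is incompatible with the clades supported by the remaining characters; treating it as convergent (homoplasy) costs fewer steps than any alternative tree.
Most parsimonious ingroup topology: (((Gamma,Epsilon),(Theta,Beta)),Delta).
Gamma and Epsilon form a cherry on this tree, so they are sister taxa.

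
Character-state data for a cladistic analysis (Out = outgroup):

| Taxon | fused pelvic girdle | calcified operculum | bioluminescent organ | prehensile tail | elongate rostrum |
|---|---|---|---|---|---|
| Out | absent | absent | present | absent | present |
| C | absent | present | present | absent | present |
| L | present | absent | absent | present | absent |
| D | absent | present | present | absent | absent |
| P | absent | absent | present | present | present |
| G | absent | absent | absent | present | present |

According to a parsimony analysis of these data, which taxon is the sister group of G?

L

Character polarity is set by the outgroup: the derived state is whichever differs from the outgroup's state, so for bioluminescent organ, elongate rostrum the derived state is 'absent', and for the remaining characters it is 'present'.
fused pelvic girdle (derived state 'present') is unique to L (autapomorphy; uninformative for grouping).
Only C and D show the derived state 'present' for calcified operculum, supporting them as a clade.
bioluminescent organ: derived state 'absent' in G and L only — synapomorphy for {G, L}.
prehensile tail (derived state 'present') is shared by G, L, and P — a synapomorphy uniting that clade.
elongate rostrum (state 'absent') occurs in D and L but conflicts with the nesting implied by the other characters — most parsimoniously interpreted as homoplasy.
Most parsimonious ingroup topology: ((P,(G,L)),(D,C)).
G and L form a cherry on this tree, so they are sister taxa.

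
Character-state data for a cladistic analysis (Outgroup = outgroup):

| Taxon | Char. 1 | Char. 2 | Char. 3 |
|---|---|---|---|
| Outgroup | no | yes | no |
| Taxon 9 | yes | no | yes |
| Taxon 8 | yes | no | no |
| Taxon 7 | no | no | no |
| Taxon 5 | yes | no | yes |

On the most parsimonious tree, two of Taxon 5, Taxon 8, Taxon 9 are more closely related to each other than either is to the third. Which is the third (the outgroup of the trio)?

Taxon 8

Character polarity is set by the outgroup: the derived state is whichever differs from the outgroup's state, so for Char. 2 the derived state is 'no', and for the remaining characters it is 'yes'.
Char. 1: derived state 'yes' in Taxon 5, Taxon 8, and Taxon 9 only — synapomorphy for {Taxon 5, Taxon 8, Taxon 9}.
Char. 2 (derived state 'no') is shared by all ingroup taxa — unites the whole ingroup.
Char. 3: derived state 'yes' in Taxon 5 and Taxon 9 only — synapomorphy for {Taxon 5, Taxon 9}.
Most parsimonious ingroup topology: (((Taxon 9,Taxon 5),Taxon 8),Taxon 7).
Taxon 5 and Taxon 9 share a more recent common ancestor with each other than either does with Taxon 8, so Taxon 8 is the least closely related of the three.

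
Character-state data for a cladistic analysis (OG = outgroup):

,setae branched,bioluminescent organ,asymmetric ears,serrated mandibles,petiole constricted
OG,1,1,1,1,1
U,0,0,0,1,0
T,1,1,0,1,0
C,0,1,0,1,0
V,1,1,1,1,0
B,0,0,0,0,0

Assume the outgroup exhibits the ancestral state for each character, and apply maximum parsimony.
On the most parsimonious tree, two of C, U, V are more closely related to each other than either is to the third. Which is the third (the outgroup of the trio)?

The outgroup has state '1' for every character, so '0' is the derived state throughout.
Only B, C, and U show the derived state '0' for setae branched, supporting them as a clade.
Only B and U show the derived state '0' for bioluminescent organ, supporting them as a clade.
asymmetric ears: derived state '0' in B, C, T, and U only — synapomorphy for {B, C, T, U}.
serrated mandibles: derived state '0' in B only — an autapomorphy, so it tells us nothing about relationships among taxa.
petiole constricted (derived state '0') is shared by all ingroup taxa — unites the whole ingroup.
Most parsimonious ingroup topology: ((((U,B),C),T),V).
U and C share a more recent common ancestor with each other than either does with V, so V is the least closely related of the three.

V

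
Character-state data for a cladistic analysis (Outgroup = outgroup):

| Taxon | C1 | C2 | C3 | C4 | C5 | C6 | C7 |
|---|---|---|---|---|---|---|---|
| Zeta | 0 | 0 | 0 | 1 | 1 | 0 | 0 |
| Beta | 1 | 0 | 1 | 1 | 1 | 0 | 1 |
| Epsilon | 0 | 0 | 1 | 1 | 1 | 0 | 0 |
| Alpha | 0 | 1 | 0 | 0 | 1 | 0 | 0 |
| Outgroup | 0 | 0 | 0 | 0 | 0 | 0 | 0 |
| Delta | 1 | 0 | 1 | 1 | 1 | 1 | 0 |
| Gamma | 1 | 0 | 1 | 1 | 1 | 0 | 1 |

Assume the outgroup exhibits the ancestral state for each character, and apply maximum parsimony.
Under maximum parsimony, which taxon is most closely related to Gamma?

The outgroup has state '0' for every character, so '1' is the derived state throughout.
C1 (derived state '1') is shared by Beta, Delta, and Gamma — a synapomorphy uniting that clade.
C2 (derived state '1') is unique to Alpha (autapomorphy; uninformative for grouping).
C3 (derived state '1') is shared by Beta, Delta, Epsilon, and Gamma — a synapomorphy uniting that clade.
C4 (derived state '1') is shared by Beta, Delta, Epsilon, Gamma, and Zeta — a synapomorphy uniting that clade.
All ingroup taxa share the derived state '1' for C5; it defines the ingroup but does not resolve relationships within it.
C6: derived state '1' in Delta only — an autapomorphy, so it tells us nothing about relationships among taxa.
C7 (derived state '1') is shared by Beta and Gamma — a synapomorphy uniting that clade.
Most parsimonious ingroup topology: (Alpha,((((Gamma,Beta),Delta),Epsilon),Zeta)).
Gamma and Beta form a cherry on this tree, so they are sister taxa.

Beta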